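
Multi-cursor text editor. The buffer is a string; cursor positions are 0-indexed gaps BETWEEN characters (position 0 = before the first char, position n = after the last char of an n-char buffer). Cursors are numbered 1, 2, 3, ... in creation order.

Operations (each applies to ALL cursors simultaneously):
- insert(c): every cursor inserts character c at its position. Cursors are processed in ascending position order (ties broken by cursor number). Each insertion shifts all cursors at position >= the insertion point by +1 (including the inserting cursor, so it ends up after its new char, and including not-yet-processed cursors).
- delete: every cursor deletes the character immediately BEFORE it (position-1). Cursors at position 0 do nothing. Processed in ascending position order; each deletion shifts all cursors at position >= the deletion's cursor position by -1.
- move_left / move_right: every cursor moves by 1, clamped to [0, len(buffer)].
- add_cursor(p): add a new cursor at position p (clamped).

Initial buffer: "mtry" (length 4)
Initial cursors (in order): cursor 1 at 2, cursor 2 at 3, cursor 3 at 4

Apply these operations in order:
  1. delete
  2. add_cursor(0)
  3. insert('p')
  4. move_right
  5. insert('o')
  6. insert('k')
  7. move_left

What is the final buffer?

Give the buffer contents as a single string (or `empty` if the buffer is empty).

After op 1 (delete): buffer="m" (len 1), cursors c1@1 c2@1 c3@1, authorship .
After op 2 (add_cursor(0)): buffer="m" (len 1), cursors c4@0 c1@1 c2@1 c3@1, authorship .
After op 3 (insert('p')): buffer="pmppp" (len 5), cursors c4@1 c1@5 c2@5 c3@5, authorship 4.123
After op 4 (move_right): buffer="pmppp" (len 5), cursors c4@2 c1@5 c2@5 c3@5, authorship 4.123
After op 5 (insert('o')): buffer="pmopppooo" (len 9), cursors c4@3 c1@9 c2@9 c3@9, authorship 4.4123123
After op 6 (insert('k')): buffer="pmokpppoookkk" (len 13), cursors c4@4 c1@13 c2@13 c3@13, authorship 4.44123123123
After op 7 (move_left): buffer="pmokpppoookkk" (len 13), cursors c4@3 c1@12 c2@12 c3@12, authorship 4.44123123123

Answer: pmokpppoookkk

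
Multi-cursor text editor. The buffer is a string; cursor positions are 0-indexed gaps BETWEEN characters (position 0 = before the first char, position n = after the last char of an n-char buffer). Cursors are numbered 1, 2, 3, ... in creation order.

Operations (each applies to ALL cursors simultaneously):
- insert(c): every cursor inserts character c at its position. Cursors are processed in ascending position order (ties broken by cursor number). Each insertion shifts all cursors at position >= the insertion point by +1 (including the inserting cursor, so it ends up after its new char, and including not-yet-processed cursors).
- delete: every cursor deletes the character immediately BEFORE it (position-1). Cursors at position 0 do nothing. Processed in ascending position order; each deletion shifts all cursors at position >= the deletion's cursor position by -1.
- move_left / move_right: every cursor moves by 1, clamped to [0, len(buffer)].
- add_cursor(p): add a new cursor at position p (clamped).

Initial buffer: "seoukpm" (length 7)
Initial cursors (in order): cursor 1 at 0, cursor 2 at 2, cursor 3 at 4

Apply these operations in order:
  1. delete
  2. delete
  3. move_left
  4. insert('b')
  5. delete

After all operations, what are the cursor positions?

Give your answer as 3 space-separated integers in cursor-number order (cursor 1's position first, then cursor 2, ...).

Answer: 0 0 0

Derivation:
After op 1 (delete): buffer="sokpm" (len 5), cursors c1@0 c2@1 c3@2, authorship .....
After op 2 (delete): buffer="kpm" (len 3), cursors c1@0 c2@0 c3@0, authorship ...
After op 3 (move_left): buffer="kpm" (len 3), cursors c1@0 c2@0 c3@0, authorship ...
After op 4 (insert('b')): buffer="bbbkpm" (len 6), cursors c1@3 c2@3 c3@3, authorship 123...
After op 5 (delete): buffer="kpm" (len 3), cursors c1@0 c2@0 c3@0, authorship ...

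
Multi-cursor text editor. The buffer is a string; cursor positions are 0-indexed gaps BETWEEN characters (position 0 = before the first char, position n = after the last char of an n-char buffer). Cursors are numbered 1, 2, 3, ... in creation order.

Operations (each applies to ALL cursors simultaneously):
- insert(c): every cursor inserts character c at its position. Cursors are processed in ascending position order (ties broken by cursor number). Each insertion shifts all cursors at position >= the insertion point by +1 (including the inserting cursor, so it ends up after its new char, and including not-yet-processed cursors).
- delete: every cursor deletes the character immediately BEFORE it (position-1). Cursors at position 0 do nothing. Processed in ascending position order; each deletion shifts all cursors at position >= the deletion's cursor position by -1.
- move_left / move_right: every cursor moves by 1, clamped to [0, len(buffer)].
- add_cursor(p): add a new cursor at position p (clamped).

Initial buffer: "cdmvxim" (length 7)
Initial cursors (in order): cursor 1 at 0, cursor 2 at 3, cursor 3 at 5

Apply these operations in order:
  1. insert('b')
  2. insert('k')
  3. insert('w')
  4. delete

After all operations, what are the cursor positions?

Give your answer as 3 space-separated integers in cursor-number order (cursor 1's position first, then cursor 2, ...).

After op 1 (insert('b')): buffer="bcdmbvxbim" (len 10), cursors c1@1 c2@5 c3@8, authorship 1...2..3..
After op 2 (insert('k')): buffer="bkcdmbkvxbkim" (len 13), cursors c1@2 c2@7 c3@11, authorship 11...22..33..
After op 3 (insert('w')): buffer="bkwcdmbkwvxbkwim" (len 16), cursors c1@3 c2@9 c3@14, authorship 111...222..333..
After op 4 (delete): buffer="bkcdmbkvxbkim" (len 13), cursors c1@2 c2@7 c3@11, authorship 11...22..33..

Answer: 2 7 11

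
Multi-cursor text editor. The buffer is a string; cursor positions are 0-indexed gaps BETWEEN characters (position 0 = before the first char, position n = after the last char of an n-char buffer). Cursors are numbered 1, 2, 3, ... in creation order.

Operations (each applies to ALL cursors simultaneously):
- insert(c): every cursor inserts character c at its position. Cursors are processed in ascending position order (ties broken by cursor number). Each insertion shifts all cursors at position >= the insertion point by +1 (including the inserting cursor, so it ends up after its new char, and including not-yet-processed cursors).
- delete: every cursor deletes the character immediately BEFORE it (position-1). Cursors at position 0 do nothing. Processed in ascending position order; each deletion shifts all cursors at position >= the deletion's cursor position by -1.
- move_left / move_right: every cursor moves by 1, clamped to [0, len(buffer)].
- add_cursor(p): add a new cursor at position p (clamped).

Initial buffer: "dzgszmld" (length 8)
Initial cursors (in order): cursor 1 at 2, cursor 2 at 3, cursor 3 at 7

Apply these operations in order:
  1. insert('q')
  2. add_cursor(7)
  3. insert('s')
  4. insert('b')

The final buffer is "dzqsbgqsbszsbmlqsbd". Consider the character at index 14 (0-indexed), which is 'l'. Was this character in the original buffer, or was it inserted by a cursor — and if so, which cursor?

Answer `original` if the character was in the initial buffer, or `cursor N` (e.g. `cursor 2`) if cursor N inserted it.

After op 1 (insert('q')): buffer="dzqgqszmlqd" (len 11), cursors c1@3 c2@5 c3@10, authorship ..1.2....3.
After op 2 (add_cursor(7)): buffer="dzqgqszmlqd" (len 11), cursors c1@3 c2@5 c4@7 c3@10, authorship ..1.2....3.
After op 3 (insert('s')): buffer="dzqsgqsszsmlqsd" (len 15), cursors c1@4 c2@7 c4@10 c3@14, authorship ..11.22..4..33.
After op 4 (insert('b')): buffer="dzqsbgqsbszsbmlqsbd" (len 19), cursors c1@5 c2@9 c4@13 c3@18, authorship ..111.222..44..333.
Authorship (.=original, N=cursor N): . . 1 1 1 . 2 2 2 . . 4 4 . . 3 3 3 .
Index 14: author = original

Answer: original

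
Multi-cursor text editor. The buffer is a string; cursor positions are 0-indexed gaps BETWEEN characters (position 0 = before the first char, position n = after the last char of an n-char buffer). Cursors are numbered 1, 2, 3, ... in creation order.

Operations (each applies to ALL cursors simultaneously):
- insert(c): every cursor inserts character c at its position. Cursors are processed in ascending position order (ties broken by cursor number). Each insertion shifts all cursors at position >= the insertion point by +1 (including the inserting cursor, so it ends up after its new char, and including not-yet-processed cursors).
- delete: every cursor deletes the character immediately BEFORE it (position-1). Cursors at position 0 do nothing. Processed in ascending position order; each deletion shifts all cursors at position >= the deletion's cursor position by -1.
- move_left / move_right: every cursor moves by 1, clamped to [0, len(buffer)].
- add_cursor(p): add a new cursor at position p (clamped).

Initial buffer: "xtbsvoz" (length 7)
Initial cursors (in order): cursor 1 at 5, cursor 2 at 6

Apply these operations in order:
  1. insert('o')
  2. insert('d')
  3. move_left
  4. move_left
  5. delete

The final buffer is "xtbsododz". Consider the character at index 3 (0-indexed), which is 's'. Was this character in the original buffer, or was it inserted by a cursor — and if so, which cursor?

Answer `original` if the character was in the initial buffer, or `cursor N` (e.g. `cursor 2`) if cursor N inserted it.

Answer: original

Derivation:
After op 1 (insert('o')): buffer="xtbsvoooz" (len 9), cursors c1@6 c2@8, authorship .....1.2.
After op 2 (insert('d')): buffer="xtbsvodoodz" (len 11), cursors c1@7 c2@10, authorship .....11.22.
After op 3 (move_left): buffer="xtbsvodoodz" (len 11), cursors c1@6 c2@9, authorship .....11.22.
After op 4 (move_left): buffer="xtbsvodoodz" (len 11), cursors c1@5 c2@8, authorship .....11.22.
After op 5 (delete): buffer="xtbsododz" (len 9), cursors c1@4 c2@6, authorship ....1122.
Authorship (.=original, N=cursor N): . . . . 1 1 2 2 .
Index 3: author = original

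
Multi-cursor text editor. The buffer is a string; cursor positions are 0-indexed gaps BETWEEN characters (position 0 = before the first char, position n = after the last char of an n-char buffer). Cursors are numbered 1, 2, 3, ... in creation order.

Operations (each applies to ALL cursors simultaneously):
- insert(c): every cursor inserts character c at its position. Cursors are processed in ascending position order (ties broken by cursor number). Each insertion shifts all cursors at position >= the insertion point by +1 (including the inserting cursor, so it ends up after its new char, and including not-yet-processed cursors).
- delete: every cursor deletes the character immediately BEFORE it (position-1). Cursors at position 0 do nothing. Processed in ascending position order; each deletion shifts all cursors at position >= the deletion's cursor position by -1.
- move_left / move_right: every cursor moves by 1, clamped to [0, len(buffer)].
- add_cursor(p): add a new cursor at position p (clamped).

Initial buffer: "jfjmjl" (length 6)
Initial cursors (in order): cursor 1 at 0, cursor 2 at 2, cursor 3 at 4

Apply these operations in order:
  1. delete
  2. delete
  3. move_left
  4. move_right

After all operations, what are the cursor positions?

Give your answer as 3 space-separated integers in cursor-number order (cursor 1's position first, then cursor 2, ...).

After op 1 (delete): buffer="jjjl" (len 4), cursors c1@0 c2@1 c3@2, authorship ....
After op 2 (delete): buffer="jl" (len 2), cursors c1@0 c2@0 c3@0, authorship ..
After op 3 (move_left): buffer="jl" (len 2), cursors c1@0 c2@0 c3@0, authorship ..
After op 4 (move_right): buffer="jl" (len 2), cursors c1@1 c2@1 c3@1, authorship ..

Answer: 1 1 1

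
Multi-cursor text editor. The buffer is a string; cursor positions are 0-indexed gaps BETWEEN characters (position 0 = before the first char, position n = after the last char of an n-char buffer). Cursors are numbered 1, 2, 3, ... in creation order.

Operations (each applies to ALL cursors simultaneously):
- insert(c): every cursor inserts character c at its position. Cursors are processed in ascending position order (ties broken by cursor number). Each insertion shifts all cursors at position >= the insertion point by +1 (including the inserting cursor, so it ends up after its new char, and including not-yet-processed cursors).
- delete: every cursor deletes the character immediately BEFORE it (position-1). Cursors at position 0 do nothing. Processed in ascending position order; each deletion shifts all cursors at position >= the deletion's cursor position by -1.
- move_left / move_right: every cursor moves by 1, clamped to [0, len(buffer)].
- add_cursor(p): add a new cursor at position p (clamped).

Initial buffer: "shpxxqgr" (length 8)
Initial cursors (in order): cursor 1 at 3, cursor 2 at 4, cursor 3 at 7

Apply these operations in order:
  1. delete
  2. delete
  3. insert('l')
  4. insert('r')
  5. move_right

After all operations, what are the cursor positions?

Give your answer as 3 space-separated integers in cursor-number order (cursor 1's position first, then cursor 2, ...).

After op 1 (delete): buffer="shxqr" (len 5), cursors c1@2 c2@2 c3@4, authorship .....
After op 2 (delete): buffer="xr" (len 2), cursors c1@0 c2@0 c3@1, authorship ..
After op 3 (insert('l')): buffer="llxlr" (len 5), cursors c1@2 c2@2 c3@4, authorship 12.3.
After op 4 (insert('r')): buffer="llrrxlrr" (len 8), cursors c1@4 c2@4 c3@7, authorship 1212.33.
After op 5 (move_right): buffer="llrrxlrr" (len 8), cursors c1@5 c2@5 c3@8, authorship 1212.33.

Answer: 5 5 8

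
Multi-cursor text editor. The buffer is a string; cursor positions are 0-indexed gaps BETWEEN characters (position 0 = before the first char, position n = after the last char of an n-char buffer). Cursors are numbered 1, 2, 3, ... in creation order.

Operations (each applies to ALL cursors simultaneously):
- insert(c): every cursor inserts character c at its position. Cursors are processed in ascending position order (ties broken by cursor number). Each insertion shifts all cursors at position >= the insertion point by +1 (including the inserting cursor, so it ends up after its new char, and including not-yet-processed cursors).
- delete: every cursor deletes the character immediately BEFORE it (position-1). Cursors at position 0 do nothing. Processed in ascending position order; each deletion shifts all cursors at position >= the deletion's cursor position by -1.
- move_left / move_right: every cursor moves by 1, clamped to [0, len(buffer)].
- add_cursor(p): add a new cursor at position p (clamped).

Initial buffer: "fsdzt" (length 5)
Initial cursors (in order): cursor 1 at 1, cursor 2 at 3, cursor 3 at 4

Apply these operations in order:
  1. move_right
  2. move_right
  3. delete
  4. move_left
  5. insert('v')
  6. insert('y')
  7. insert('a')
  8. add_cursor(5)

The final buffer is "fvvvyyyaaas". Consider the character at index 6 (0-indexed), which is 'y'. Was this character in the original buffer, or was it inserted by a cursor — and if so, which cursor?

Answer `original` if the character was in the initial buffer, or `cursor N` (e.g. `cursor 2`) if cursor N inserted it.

Answer: cursor 3

Derivation:
After op 1 (move_right): buffer="fsdzt" (len 5), cursors c1@2 c2@4 c3@5, authorship .....
After op 2 (move_right): buffer="fsdzt" (len 5), cursors c1@3 c2@5 c3@5, authorship .....
After op 3 (delete): buffer="fs" (len 2), cursors c1@2 c2@2 c3@2, authorship ..
After op 4 (move_left): buffer="fs" (len 2), cursors c1@1 c2@1 c3@1, authorship ..
After op 5 (insert('v')): buffer="fvvvs" (len 5), cursors c1@4 c2@4 c3@4, authorship .123.
After op 6 (insert('y')): buffer="fvvvyyys" (len 8), cursors c1@7 c2@7 c3@7, authorship .123123.
After op 7 (insert('a')): buffer="fvvvyyyaaas" (len 11), cursors c1@10 c2@10 c3@10, authorship .123123123.
After op 8 (add_cursor(5)): buffer="fvvvyyyaaas" (len 11), cursors c4@5 c1@10 c2@10 c3@10, authorship .123123123.
Authorship (.=original, N=cursor N): . 1 2 3 1 2 3 1 2 3 .
Index 6: author = 3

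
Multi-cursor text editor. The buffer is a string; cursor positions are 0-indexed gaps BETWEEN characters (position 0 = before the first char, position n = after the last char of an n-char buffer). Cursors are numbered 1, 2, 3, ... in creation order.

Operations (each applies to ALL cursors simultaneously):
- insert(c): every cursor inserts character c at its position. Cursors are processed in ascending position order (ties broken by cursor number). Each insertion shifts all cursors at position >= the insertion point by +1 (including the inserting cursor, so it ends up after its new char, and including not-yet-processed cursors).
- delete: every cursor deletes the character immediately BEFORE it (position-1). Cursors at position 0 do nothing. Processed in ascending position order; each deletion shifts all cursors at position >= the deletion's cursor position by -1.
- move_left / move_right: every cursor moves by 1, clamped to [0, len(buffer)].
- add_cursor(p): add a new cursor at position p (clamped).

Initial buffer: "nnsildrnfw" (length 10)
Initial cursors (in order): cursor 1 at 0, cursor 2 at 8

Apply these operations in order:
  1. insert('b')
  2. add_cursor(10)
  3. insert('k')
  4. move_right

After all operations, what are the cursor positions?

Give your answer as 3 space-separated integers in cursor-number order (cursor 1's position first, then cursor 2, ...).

After op 1 (insert('b')): buffer="bnnsildrnbfw" (len 12), cursors c1@1 c2@10, authorship 1........2..
After op 2 (add_cursor(10)): buffer="bnnsildrnbfw" (len 12), cursors c1@1 c2@10 c3@10, authorship 1........2..
After op 3 (insert('k')): buffer="bknnsildrnbkkfw" (len 15), cursors c1@2 c2@13 c3@13, authorship 11........223..
After op 4 (move_right): buffer="bknnsildrnbkkfw" (len 15), cursors c1@3 c2@14 c3@14, authorship 11........223..

Answer: 3 14 14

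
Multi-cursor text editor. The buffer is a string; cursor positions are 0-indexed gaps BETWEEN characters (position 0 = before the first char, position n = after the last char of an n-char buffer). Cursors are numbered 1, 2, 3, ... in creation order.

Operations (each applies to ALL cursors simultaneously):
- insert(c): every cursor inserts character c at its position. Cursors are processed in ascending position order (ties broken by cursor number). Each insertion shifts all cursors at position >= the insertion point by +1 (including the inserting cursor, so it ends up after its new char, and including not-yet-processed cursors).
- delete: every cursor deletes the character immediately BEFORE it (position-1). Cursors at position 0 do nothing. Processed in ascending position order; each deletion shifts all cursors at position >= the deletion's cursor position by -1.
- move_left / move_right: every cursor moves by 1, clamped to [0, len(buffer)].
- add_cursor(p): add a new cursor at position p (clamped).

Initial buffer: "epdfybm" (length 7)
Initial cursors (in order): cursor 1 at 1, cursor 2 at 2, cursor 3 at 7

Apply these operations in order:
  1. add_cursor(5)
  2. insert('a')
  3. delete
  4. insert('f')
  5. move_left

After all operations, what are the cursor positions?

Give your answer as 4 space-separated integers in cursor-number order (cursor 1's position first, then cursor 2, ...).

Answer: 1 3 10 7

Derivation:
After op 1 (add_cursor(5)): buffer="epdfybm" (len 7), cursors c1@1 c2@2 c4@5 c3@7, authorship .......
After op 2 (insert('a')): buffer="eapadfyabma" (len 11), cursors c1@2 c2@4 c4@8 c3@11, authorship .1.2...4..3
After op 3 (delete): buffer="epdfybm" (len 7), cursors c1@1 c2@2 c4@5 c3@7, authorship .......
After op 4 (insert('f')): buffer="efpfdfyfbmf" (len 11), cursors c1@2 c2@4 c4@8 c3@11, authorship .1.2...4..3
After op 5 (move_left): buffer="efpfdfyfbmf" (len 11), cursors c1@1 c2@3 c4@7 c3@10, authorship .1.2...4..3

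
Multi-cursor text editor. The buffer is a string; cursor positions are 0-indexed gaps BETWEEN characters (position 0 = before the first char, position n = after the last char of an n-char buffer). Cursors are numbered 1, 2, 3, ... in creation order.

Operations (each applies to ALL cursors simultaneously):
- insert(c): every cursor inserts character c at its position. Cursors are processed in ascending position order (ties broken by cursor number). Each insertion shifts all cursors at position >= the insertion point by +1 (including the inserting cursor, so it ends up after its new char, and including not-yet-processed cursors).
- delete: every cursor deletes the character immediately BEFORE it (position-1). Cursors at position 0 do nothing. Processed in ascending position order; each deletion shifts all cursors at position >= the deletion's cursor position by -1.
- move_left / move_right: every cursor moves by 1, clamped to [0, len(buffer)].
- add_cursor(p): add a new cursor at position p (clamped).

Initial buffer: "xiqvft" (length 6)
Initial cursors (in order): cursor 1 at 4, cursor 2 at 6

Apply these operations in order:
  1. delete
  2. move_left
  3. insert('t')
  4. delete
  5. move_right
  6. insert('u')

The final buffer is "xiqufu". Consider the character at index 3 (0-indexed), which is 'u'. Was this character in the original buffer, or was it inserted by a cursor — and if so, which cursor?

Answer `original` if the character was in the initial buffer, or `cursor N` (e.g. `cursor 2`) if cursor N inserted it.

Answer: cursor 1

Derivation:
After op 1 (delete): buffer="xiqf" (len 4), cursors c1@3 c2@4, authorship ....
After op 2 (move_left): buffer="xiqf" (len 4), cursors c1@2 c2@3, authorship ....
After op 3 (insert('t')): buffer="xitqtf" (len 6), cursors c1@3 c2@5, authorship ..1.2.
After op 4 (delete): buffer="xiqf" (len 4), cursors c1@2 c2@3, authorship ....
After op 5 (move_right): buffer="xiqf" (len 4), cursors c1@3 c2@4, authorship ....
After op 6 (insert('u')): buffer="xiqufu" (len 6), cursors c1@4 c2@6, authorship ...1.2
Authorship (.=original, N=cursor N): . . . 1 . 2
Index 3: author = 1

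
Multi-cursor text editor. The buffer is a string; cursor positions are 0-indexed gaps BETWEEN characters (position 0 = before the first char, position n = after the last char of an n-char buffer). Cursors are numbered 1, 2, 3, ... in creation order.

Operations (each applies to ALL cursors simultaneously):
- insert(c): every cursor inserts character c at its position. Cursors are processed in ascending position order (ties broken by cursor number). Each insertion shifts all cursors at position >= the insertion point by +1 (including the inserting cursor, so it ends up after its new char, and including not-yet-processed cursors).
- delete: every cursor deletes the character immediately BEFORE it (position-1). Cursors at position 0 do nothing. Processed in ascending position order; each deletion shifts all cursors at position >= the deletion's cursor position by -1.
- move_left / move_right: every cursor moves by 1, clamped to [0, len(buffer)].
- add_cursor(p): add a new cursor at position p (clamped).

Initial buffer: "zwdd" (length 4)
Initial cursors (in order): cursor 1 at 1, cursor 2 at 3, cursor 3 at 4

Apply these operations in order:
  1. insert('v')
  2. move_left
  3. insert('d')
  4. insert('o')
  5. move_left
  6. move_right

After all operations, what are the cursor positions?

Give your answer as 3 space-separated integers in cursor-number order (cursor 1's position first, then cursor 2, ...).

After op 1 (insert('v')): buffer="zvwdvdv" (len 7), cursors c1@2 c2@5 c3@7, authorship .1..2.3
After op 2 (move_left): buffer="zvwdvdv" (len 7), cursors c1@1 c2@4 c3@6, authorship .1..2.3
After op 3 (insert('d')): buffer="zdvwddvddv" (len 10), cursors c1@2 c2@6 c3@9, authorship .11..22.33
After op 4 (insert('o')): buffer="zdovwddovddov" (len 13), cursors c1@3 c2@8 c3@12, authorship .111..222.333
After op 5 (move_left): buffer="zdovwddovddov" (len 13), cursors c1@2 c2@7 c3@11, authorship .111..222.333
After op 6 (move_right): buffer="zdovwddovddov" (len 13), cursors c1@3 c2@8 c3@12, authorship .111..222.333

Answer: 3 8 12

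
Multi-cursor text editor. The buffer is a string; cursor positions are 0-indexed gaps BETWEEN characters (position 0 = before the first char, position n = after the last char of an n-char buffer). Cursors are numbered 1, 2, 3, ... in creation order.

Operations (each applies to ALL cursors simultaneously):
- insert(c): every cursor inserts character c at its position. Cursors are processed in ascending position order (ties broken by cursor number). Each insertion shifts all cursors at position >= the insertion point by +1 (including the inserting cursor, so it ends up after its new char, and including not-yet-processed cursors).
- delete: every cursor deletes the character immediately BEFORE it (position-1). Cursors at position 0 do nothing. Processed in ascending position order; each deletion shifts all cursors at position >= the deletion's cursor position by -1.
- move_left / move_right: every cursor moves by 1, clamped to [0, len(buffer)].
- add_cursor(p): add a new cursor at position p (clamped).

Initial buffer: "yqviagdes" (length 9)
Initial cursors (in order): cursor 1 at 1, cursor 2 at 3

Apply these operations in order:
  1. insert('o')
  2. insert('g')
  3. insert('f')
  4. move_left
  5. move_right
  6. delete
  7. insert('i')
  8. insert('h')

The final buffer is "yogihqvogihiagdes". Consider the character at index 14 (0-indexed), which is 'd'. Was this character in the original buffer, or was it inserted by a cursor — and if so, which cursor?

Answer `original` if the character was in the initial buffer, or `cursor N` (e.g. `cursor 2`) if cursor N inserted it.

After op 1 (insert('o')): buffer="yoqvoiagdes" (len 11), cursors c1@2 c2@5, authorship .1..2......
After op 2 (insert('g')): buffer="yogqvogiagdes" (len 13), cursors c1@3 c2@7, authorship .11..22......
After op 3 (insert('f')): buffer="yogfqvogfiagdes" (len 15), cursors c1@4 c2@9, authorship .111..222......
After op 4 (move_left): buffer="yogfqvogfiagdes" (len 15), cursors c1@3 c2@8, authorship .111..222......
After op 5 (move_right): buffer="yogfqvogfiagdes" (len 15), cursors c1@4 c2@9, authorship .111..222......
After op 6 (delete): buffer="yogqvogiagdes" (len 13), cursors c1@3 c2@7, authorship .11..22......
After op 7 (insert('i')): buffer="yogiqvogiiagdes" (len 15), cursors c1@4 c2@9, authorship .111..222......
After op 8 (insert('h')): buffer="yogihqvogihiagdes" (len 17), cursors c1@5 c2@11, authorship .1111..2222......
Authorship (.=original, N=cursor N): . 1 1 1 1 . . 2 2 2 2 . . . . . .
Index 14: author = original

Answer: original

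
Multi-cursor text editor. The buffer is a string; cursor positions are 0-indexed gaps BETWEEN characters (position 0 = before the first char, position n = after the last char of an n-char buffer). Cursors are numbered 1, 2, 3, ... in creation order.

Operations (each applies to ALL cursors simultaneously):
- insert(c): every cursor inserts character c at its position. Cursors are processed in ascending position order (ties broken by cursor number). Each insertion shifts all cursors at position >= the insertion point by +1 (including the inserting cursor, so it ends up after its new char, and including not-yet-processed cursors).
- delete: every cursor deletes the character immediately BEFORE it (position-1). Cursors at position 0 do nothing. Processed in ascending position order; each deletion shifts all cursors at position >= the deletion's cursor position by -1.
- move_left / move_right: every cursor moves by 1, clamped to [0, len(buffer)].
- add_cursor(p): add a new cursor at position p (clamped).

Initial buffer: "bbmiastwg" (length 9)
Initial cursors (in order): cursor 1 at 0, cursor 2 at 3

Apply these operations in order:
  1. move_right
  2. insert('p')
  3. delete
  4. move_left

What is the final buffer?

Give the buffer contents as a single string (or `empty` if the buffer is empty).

After op 1 (move_right): buffer="bbmiastwg" (len 9), cursors c1@1 c2@4, authorship .........
After op 2 (insert('p')): buffer="bpbmipastwg" (len 11), cursors c1@2 c2@6, authorship .1...2.....
After op 3 (delete): buffer="bbmiastwg" (len 9), cursors c1@1 c2@4, authorship .........
After op 4 (move_left): buffer="bbmiastwg" (len 9), cursors c1@0 c2@3, authorship .........

Answer: bbmiastwg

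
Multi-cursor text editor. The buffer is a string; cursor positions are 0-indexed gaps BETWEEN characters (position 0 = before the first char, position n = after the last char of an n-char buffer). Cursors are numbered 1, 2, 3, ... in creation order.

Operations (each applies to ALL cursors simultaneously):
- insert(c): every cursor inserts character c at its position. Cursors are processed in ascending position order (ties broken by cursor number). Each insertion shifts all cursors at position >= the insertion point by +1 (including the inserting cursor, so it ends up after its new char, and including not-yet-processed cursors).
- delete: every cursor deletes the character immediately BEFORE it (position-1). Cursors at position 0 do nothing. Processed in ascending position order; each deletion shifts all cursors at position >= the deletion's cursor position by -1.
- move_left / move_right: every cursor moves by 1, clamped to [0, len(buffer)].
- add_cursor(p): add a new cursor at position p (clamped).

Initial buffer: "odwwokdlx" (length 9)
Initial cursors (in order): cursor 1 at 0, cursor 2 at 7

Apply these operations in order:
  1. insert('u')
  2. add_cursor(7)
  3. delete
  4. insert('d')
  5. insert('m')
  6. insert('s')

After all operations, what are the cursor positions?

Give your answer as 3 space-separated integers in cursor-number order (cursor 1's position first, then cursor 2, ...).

After op 1 (insert('u')): buffer="uodwwokdulx" (len 11), cursors c1@1 c2@9, authorship 1.......2..
After op 2 (add_cursor(7)): buffer="uodwwokdulx" (len 11), cursors c1@1 c3@7 c2@9, authorship 1.......2..
After op 3 (delete): buffer="odwwodlx" (len 8), cursors c1@0 c3@5 c2@6, authorship ........
After op 4 (insert('d')): buffer="dodwwodddlx" (len 11), cursors c1@1 c3@7 c2@9, authorship 1.....3.2..
After op 5 (insert('m')): buffer="dmodwwodmddmlx" (len 14), cursors c1@2 c3@9 c2@12, authorship 11.....33.22..
After op 6 (insert('s')): buffer="dmsodwwodmsddmslx" (len 17), cursors c1@3 c3@11 c2@15, authorship 111.....333.222..

Answer: 3 15 11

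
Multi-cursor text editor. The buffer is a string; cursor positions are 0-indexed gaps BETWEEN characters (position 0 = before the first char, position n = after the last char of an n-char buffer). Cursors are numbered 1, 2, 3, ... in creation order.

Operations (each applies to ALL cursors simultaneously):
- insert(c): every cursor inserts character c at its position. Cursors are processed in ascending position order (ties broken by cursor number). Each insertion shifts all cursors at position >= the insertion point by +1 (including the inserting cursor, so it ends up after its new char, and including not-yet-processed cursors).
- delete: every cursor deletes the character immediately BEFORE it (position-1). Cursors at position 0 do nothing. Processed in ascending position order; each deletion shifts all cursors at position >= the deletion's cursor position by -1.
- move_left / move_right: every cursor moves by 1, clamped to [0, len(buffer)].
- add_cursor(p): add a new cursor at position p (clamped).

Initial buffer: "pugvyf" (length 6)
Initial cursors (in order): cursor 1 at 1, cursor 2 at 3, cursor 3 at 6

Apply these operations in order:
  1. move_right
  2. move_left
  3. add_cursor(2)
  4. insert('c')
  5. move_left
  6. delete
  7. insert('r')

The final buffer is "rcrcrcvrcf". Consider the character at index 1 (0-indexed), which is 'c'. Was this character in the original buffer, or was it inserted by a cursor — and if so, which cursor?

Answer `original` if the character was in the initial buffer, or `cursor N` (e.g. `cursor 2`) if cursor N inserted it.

After op 1 (move_right): buffer="pugvyf" (len 6), cursors c1@2 c2@4 c3@6, authorship ......
After op 2 (move_left): buffer="pugvyf" (len 6), cursors c1@1 c2@3 c3@5, authorship ......
After op 3 (add_cursor(2)): buffer="pugvyf" (len 6), cursors c1@1 c4@2 c2@3 c3@5, authorship ......
After op 4 (insert('c')): buffer="pcucgcvycf" (len 10), cursors c1@2 c4@4 c2@6 c3@9, authorship .1.4.2..3.
After op 5 (move_left): buffer="pcucgcvycf" (len 10), cursors c1@1 c4@3 c2@5 c3@8, authorship .1.4.2..3.
After op 6 (delete): buffer="cccvcf" (len 6), cursors c1@0 c4@1 c2@2 c3@4, authorship 142.3.
After op 7 (insert('r')): buffer="rcrcrcvrcf" (len 10), cursors c1@1 c4@3 c2@5 c3@8, authorship 114422.33.
Authorship (.=original, N=cursor N): 1 1 4 4 2 2 . 3 3 .
Index 1: author = 1

Answer: cursor 1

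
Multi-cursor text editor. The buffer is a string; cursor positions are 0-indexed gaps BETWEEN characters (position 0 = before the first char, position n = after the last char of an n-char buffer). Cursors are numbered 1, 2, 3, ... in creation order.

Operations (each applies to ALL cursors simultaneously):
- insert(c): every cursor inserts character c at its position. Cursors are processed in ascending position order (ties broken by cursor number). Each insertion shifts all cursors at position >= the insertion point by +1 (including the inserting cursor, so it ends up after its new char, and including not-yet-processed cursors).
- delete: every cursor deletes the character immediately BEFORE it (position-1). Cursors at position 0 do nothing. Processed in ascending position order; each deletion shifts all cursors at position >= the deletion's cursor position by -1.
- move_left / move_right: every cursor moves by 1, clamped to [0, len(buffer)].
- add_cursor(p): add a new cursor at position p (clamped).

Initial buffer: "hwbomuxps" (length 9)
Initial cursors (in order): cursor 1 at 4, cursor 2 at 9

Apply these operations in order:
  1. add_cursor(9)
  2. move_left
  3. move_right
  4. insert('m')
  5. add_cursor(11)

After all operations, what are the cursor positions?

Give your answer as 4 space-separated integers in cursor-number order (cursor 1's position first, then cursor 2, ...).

Answer: 5 12 12 11

Derivation:
After op 1 (add_cursor(9)): buffer="hwbomuxps" (len 9), cursors c1@4 c2@9 c3@9, authorship .........
After op 2 (move_left): buffer="hwbomuxps" (len 9), cursors c1@3 c2@8 c3@8, authorship .........
After op 3 (move_right): buffer="hwbomuxps" (len 9), cursors c1@4 c2@9 c3@9, authorship .........
After op 4 (insert('m')): buffer="hwbommuxpsmm" (len 12), cursors c1@5 c2@12 c3@12, authorship ....1.....23
After op 5 (add_cursor(11)): buffer="hwbommuxpsmm" (len 12), cursors c1@5 c4@11 c2@12 c3@12, authorship ....1.....23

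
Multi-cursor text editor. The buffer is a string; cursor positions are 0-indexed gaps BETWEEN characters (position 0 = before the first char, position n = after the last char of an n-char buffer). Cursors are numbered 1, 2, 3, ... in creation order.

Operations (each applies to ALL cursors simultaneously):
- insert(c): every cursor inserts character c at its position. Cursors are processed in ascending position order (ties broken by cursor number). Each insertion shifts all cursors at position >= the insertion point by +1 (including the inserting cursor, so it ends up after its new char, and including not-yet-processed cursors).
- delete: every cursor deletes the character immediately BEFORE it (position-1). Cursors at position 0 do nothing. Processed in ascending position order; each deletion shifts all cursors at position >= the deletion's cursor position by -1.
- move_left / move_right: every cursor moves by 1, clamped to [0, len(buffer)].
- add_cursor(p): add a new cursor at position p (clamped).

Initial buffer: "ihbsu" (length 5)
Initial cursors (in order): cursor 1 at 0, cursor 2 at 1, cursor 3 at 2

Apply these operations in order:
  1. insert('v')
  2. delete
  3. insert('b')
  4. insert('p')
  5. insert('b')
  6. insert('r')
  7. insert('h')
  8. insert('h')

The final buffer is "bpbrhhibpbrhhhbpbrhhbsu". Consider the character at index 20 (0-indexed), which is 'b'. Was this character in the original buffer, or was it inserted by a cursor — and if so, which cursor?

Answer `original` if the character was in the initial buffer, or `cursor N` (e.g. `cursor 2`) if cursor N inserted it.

Answer: original

Derivation:
After op 1 (insert('v')): buffer="vivhvbsu" (len 8), cursors c1@1 c2@3 c3@5, authorship 1.2.3...
After op 2 (delete): buffer="ihbsu" (len 5), cursors c1@0 c2@1 c3@2, authorship .....
After op 3 (insert('b')): buffer="bibhbbsu" (len 8), cursors c1@1 c2@3 c3@5, authorship 1.2.3...
After op 4 (insert('p')): buffer="bpibphbpbsu" (len 11), cursors c1@2 c2@5 c3@8, authorship 11.22.33...
After op 5 (insert('b')): buffer="bpbibpbhbpbbsu" (len 14), cursors c1@3 c2@7 c3@11, authorship 111.222.333...
After op 6 (insert('r')): buffer="bpbribpbrhbpbrbsu" (len 17), cursors c1@4 c2@9 c3@14, authorship 1111.2222.3333...
After op 7 (insert('h')): buffer="bpbrhibpbrhhbpbrhbsu" (len 20), cursors c1@5 c2@11 c3@17, authorship 11111.22222.33333...
After op 8 (insert('h')): buffer="bpbrhhibpbrhhhbpbrhhbsu" (len 23), cursors c1@6 c2@13 c3@20, authorship 111111.222222.333333...
Authorship (.=original, N=cursor N): 1 1 1 1 1 1 . 2 2 2 2 2 2 . 3 3 3 3 3 3 . . .
Index 20: author = original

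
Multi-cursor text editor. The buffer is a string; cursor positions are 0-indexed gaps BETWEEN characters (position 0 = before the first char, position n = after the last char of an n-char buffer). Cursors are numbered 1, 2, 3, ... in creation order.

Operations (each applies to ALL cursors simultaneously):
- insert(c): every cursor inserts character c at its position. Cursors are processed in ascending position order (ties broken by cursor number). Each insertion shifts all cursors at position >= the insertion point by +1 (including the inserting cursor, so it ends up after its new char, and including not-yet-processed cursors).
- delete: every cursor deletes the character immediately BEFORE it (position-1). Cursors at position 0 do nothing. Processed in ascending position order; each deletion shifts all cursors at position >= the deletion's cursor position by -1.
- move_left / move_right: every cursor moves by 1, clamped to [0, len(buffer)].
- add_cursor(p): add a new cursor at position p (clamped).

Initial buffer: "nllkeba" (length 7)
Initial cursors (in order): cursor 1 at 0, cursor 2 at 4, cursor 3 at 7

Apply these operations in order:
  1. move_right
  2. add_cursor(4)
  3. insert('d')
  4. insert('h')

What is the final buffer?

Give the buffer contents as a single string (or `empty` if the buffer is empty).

After op 1 (move_right): buffer="nllkeba" (len 7), cursors c1@1 c2@5 c3@7, authorship .......
After op 2 (add_cursor(4)): buffer="nllkeba" (len 7), cursors c1@1 c4@4 c2@5 c3@7, authorship .......
After op 3 (insert('d')): buffer="ndllkdedbad" (len 11), cursors c1@2 c4@6 c2@8 c3@11, authorship .1...4.2..3
After op 4 (insert('h')): buffer="ndhllkdhedhbadh" (len 15), cursors c1@3 c4@8 c2@11 c3@15, authorship .11...44.22..33

Answer: ndhllkdhedhbadh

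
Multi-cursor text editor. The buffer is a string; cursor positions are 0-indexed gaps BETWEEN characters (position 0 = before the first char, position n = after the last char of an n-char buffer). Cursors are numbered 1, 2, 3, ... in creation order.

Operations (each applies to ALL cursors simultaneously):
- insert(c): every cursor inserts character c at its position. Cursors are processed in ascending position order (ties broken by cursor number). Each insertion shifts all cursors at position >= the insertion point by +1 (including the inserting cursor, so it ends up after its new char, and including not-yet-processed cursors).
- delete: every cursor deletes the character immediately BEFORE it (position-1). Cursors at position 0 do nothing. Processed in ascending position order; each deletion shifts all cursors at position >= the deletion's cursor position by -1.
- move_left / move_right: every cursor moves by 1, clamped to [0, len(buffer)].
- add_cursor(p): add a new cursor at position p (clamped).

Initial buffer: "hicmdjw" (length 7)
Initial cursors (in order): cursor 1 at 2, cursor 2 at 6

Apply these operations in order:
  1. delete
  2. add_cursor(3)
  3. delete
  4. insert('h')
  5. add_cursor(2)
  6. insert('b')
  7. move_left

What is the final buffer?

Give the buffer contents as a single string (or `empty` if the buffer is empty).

After op 1 (delete): buffer="hcmdw" (len 5), cursors c1@1 c2@4, authorship .....
After op 2 (add_cursor(3)): buffer="hcmdw" (len 5), cursors c1@1 c3@3 c2@4, authorship .....
After op 3 (delete): buffer="cw" (len 2), cursors c1@0 c2@1 c3@1, authorship ..
After op 4 (insert('h')): buffer="hchhw" (len 5), cursors c1@1 c2@4 c3@4, authorship 1.23.
After op 5 (add_cursor(2)): buffer="hchhw" (len 5), cursors c1@1 c4@2 c2@4 c3@4, authorship 1.23.
After op 6 (insert('b')): buffer="hbcbhhbbw" (len 9), cursors c1@2 c4@4 c2@8 c3@8, authorship 11.42323.
After op 7 (move_left): buffer="hbcbhhbbw" (len 9), cursors c1@1 c4@3 c2@7 c3@7, authorship 11.42323.

Answer: hbcbhhbbw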